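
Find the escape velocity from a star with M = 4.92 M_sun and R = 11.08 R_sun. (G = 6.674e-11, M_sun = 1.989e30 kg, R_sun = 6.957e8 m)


M = 4.92 * 1.989e30 kg = 9.78588e+30 kg; R = 11.08 * 6.957e8 m = 7.708356e+09 m. v_esc = sqrt(2GM/R) = sqrt(2 * 6.674e-11 * 9.78588e+30 / 7.708356e+09) = 411649.0904

411649.0904 m/s


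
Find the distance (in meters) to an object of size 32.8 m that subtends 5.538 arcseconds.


D = size / theta_rad, theta_rad = 5.538 * pi/(180*3600) = 2.685e-05, D = 1.222e+06

1.222e+06 m


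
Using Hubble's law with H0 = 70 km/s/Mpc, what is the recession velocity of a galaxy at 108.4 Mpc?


v = H0 * d = 70 * 108.4 = 7588.0

7588.0 km/s


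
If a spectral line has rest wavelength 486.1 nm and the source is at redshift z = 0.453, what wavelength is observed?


lam_obs = lam_emit * (1 + z) = 486.1 * (1 + 0.453) = 706.3033

706.3033 nm


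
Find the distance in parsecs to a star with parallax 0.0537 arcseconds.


d = 1/p = 1/0.0537 = 18.622

18.622 pc


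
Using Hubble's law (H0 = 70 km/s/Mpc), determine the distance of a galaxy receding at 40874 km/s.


d = v / H0 = 40874 / 70 = 583.9143

583.9143 Mpc


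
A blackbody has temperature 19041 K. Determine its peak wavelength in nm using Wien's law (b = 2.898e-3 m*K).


lam_max = b / T = 2.898e-3 / 19041 = 1.522e-07 m = 152.1979 nm

152.1979 nm


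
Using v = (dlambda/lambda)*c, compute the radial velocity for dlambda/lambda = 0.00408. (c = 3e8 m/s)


v = (dlambda/lambda) * c = 0.00408 * 3e8 = 1.224e+06

1.224e+06 m/s


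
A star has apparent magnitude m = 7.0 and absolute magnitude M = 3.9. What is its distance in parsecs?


d = 10^((m - M + 5)/5) = 10^((7.0 - 3.9 + 5)/5) = 41.6869

41.6869 pc


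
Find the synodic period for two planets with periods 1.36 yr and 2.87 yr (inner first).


1/P_syn = |1/P1 - 1/P2| = |1/1.36 - 1/2.87| => P_syn = 2.5849

2.5849 years


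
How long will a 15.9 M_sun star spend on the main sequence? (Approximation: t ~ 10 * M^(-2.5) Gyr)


t = 10 * M^(-2.5) = 10 * 15.9^(-2.5) = 0.0099

0.0099 Gyr


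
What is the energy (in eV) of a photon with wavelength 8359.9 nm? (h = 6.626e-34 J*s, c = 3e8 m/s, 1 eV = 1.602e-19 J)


E = hc/lambda = 6.626e-34 * 3e8 / 8.360e-06 = 2.378e-20 J = 0.1484 eV

0.1484 eV


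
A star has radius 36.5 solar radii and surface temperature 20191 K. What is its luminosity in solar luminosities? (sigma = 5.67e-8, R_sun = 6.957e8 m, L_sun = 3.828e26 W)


R = 36.5 * 6.957e8 m = 2.539305e+10 m. L = 4*pi*R^2*sigma*T^4 = 4*pi*(2.539305e+10)^2 * 5.67e-8 * 20191^4 = 7.635789961e+31 W. L/L_sun = 7.635789961e+31 / 3.828e26 = 199472.0471

199472.0471 L_sun


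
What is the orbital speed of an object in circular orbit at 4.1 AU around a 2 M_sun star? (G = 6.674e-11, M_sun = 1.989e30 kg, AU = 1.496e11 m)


v = sqrt(GM/r) = sqrt(6.674e-11 * 3.978e+30 / 6.134e+11) = 20805.0022

20805.0022 m/s


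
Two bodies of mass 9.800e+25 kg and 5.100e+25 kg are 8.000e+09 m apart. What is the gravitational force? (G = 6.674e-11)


F = G*m1*m2/r^2 = 6.674e-11 * 9.800e+25 * 5.100e+25 / (8.000e+09)^2 = 6.674e-11 * 4.998e+51 / 6.400e+19 = 5.212e+21

5.212e+21 N


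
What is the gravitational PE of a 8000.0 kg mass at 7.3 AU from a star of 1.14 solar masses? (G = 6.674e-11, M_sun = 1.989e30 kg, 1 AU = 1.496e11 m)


M = 1.14 * 1.989e30 kg = 2.26746e+30 kg; r = 7.3 AU * 1.496e11 m/AU = 1.09208e+12 m. U = -GM*m/r = -(6.674e-11 * 2.26746e+30 * 8000.0) / 1.09208e+12 = -1.109e+12

-1.109e+12 J


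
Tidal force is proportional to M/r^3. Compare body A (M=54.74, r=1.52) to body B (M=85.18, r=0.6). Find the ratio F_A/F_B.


Ratio = (M1/r1^3) / (M2/r2^3) = (54.74/1.52^3) / (85.18/0.6^3) = 0.0395

0.0395


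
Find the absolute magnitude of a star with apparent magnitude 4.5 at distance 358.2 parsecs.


M = m - 5*log10(d) + 5 = 4.5 - 5*log10(358.2) + 5 = -3.2706

-3.2706


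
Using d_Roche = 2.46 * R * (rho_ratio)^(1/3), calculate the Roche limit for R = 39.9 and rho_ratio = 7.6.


d_Roche = 2.46 * 39.9 * 7.6^(1/3) = 192.9801

192.9801


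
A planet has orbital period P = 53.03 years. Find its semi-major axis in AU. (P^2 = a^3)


a = P^(2/3) = 53.03^(2/3) = 14.115

14.115 AU


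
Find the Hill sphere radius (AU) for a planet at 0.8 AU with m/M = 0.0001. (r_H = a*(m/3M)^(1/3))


r_H = a * (m/3M)^(1/3) = 0.8 * (0.0001/3)^(1/3) = 0.0257

0.0257 AU


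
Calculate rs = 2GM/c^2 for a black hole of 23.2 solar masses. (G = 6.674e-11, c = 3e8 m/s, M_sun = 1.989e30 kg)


M = 23.2 * 1.989e30 kg = 4.61448e+31 kg. rs = 2GM/c^2 = 2 * 6.674e-11 * 4.61448e+31 / (3e8)^2 = 68437.8656

68437.8656 m


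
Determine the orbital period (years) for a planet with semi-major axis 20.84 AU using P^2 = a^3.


P = a^(3/2) = 20.84^1.5 = 95.1364

95.1364 years


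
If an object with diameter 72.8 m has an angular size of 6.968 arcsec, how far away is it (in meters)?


D = size / theta_rad, theta_rad = 6.968 * pi/(180*3600) = 3.378e-05, D = 2.155e+06

2.155e+06 m


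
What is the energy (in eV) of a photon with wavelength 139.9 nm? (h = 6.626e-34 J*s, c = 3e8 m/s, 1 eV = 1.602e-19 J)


E = hc/lambda = 6.626e-34 * 3e8 / 1.399e-07 = 1.421e-18 J = 8.8694 eV

8.8694 eV


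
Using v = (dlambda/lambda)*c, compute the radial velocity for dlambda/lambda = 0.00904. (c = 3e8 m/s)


v = (dlambda/lambda) * c = 0.00904 * 3e8 = 2.712e+06

2.712e+06 m/s


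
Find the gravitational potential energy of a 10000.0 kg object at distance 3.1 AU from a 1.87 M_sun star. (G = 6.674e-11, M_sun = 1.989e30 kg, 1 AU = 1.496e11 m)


M = 1.87 * 1.989e30 kg = 3.71943e+30 kg; r = 3.1 AU * 1.496e11 m/AU = 4.6376e+11 m. U = -GM*m/r = -(6.674e-11 * 3.71943e+30 * 10000.0) / 4.6376e+11 = -5.353e+12

-5.353e+12 J


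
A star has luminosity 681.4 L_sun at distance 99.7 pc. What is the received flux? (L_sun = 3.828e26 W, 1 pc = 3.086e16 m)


F = L / (4*pi*d^2) = 2.608e+29 / (4*pi*(3.077e+18)^2) = 2.193e-09

2.193e-09 W/m^2


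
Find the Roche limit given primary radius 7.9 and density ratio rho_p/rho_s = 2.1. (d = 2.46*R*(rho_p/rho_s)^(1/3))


d_Roche = 2.46 * 7.9 * 2.1^(1/3) = 24.8868

24.8868


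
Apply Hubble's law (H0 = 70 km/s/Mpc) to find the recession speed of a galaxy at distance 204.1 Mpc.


v = H0 * d = 70 * 204.1 = 14287.0

14287.0 km/s


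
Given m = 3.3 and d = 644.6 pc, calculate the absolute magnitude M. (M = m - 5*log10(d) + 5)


M = m - 5*log10(d) + 5 = 3.3 - 5*log10(644.6) + 5 = -5.7465

-5.7465


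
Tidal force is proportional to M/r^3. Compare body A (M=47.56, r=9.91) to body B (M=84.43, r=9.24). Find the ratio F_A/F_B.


Ratio = (M1/r1^3) / (M2/r2^3) = (47.56/9.91^3) / (84.43/9.24^3) = 0.4566

0.4566


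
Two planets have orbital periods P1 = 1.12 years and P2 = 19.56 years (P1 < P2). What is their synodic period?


1/P_syn = |1/P1 - 1/P2| = |1/1.12 - 1/19.56| => P_syn = 1.188

1.188 years


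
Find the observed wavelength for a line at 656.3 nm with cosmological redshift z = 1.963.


lam_obs = lam_emit * (1 + z) = 656.3 * (1 + 1.963) = 1944.6169

1944.6169 nm


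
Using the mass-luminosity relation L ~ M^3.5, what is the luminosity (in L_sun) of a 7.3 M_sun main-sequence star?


L/L_sun = (M/M_sun)^3.5 = 7.3^3.5 = 1051.0661

1051.0661 L_sun


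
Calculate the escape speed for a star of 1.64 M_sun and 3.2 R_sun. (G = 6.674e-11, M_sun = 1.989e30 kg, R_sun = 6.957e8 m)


M = 1.64 * 1.989e30 kg = 3.26196e+30 kg; R = 3.2 * 6.957e8 m = 2.22624e+09 m. v_esc = sqrt(2GM/R) = sqrt(2 * 6.674e-11 * 3.26196e+30 / 2.22624e+09) = 442243.4646

442243.4646 m/s


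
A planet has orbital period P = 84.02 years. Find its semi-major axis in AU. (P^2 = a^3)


a = P^(2/3) = 84.02^(2/3) = 19.1832

19.1832 AU


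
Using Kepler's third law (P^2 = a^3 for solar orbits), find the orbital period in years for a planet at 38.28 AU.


P = a^(3/2) = 38.28^1.5 = 236.8415

236.8415 years


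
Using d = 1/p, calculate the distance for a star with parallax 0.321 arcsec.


d = 1/p = 1/0.321 = 3.1153

3.1153 pc


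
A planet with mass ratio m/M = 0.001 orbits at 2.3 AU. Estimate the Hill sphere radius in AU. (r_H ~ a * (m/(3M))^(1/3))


r_H = a * (m/3M)^(1/3) = 2.3 * (0.001/3)^(1/3) = 0.1595

0.1595 AU


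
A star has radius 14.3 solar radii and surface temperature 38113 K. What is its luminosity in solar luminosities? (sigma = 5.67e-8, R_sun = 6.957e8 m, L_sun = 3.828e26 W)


R = 14.3 * 6.957e8 m = 9.94851e+09 m. L = 4*pi*R^2*sigma*T^4 = 4*pi*(9.94851e+09)^2 * 5.67e-8 * 38113^4 = 1.487995247e+32 W. L/L_sun = 1.487995247e+32 / 3.828e26 = 388713.492

388713.492 L_sun


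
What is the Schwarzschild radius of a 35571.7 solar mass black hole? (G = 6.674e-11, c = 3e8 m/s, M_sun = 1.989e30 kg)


M = 35571.7 * 1.989e30 kg = 7.07521113e+34 kg. rs = 2GM/c^2 = 2 * 6.674e-11 * 7.07521113e+34 / (3e8)^2 = 1.049e+08

1.049e+08 m


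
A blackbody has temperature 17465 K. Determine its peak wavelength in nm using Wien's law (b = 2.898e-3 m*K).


lam_max = b / T = 2.898e-3 / 17465 = 1.659e-07 m = 165.9319 nm

165.9319 nm


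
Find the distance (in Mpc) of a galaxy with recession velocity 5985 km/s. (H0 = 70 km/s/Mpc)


d = v / H0 = 5985 / 70 = 85.5

85.5 Mpc


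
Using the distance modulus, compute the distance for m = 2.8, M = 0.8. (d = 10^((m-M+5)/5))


d = 10^((m - M + 5)/5) = 10^((2.8 - 0.8 + 5)/5) = 25.1189

25.1189 pc


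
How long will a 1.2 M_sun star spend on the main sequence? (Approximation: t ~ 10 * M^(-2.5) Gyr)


t = 10 * M^(-2.5) = 10 * 1.2^(-2.5) = 6.3394

6.3394 Gyr


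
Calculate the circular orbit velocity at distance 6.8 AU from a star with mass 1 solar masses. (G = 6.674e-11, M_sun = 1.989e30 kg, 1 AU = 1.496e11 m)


v = sqrt(GM/r) = sqrt(6.674e-11 * 1.989e+30 / 1.017e+12) = 11423.2647

11423.2647 m/s


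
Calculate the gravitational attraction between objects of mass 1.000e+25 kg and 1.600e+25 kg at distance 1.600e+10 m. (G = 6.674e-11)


F = G*m1*m2/r^2 = 6.674e-11 * 1.000e+25 * 1.600e+25 / (1.600e+10)^2 = 6.674e-11 * 1.600e+50 / 2.560e+20 = 4.171e+19

4.171e+19 N


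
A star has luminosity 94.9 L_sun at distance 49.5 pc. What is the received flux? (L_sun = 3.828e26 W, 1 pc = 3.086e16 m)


F = L / (4*pi*d^2) = 3.633e+28 / (4*pi*(1.528e+18)^2) = 1.239e-09

1.239e-09 W/m^2


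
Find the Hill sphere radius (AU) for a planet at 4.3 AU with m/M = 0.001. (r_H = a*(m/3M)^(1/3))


r_H = a * (m/3M)^(1/3) = 4.3 * (0.001/3)^(1/3) = 0.2981

0.2981 AU


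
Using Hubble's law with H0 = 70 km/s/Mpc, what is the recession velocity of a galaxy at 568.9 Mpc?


v = H0 * d = 70 * 568.9 = 39823.0

39823.0 km/s


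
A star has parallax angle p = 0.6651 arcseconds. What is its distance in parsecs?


d = 1/p = 1/0.6651 = 1.5035

1.5035 pc


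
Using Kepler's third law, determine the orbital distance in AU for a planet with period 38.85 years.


a = P^(2/3) = 38.85^(2/3) = 11.4708

11.4708 AU


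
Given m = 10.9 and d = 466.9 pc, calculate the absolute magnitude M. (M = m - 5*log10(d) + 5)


M = m - 5*log10(d) + 5 = 10.9 - 5*log10(466.9) + 5 = 2.5539

2.5539


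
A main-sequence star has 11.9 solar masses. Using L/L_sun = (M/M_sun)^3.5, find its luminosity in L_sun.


L/L_sun = (M/M_sun)^3.5 = 11.9^3.5 = 5813.188

5813.188 L_sun


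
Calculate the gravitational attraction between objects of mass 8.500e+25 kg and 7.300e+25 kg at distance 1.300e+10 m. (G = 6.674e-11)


F = G*m1*m2/r^2 = 6.674e-11 * 8.500e+25 * 7.300e+25 / (1.300e+10)^2 = 6.674e-11 * 6.205e+51 / 1.690e+20 = 2.450e+21

2.450e+21 N


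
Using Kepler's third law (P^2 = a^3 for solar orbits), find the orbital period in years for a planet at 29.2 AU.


P = a^(3/2) = 29.2^1.5 = 157.7881

157.7881 years


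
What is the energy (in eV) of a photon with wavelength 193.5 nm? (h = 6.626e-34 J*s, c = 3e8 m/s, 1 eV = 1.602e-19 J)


E = hc/lambda = 6.626e-34 * 3e8 / 1.935e-07 = 1.027e-18 J = 6.4125 eV

6.4125 eV


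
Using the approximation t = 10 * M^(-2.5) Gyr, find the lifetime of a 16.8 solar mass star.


t = 10 * M^(-2.5) = 10 * 16.8^(-2.5) = 0.0086

0.0086 Gyr


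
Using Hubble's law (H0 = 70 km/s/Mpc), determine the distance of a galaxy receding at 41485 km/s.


d = v / H0 = 41485 / 70 = 592.6429

592.6429 Mpc


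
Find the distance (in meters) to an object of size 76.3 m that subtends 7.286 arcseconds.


D = size / theta_rad, theta_rad = 7.286 * pi/(180*3600) = 3.532e-05, D = 2.160e+06

2.160e+06 m


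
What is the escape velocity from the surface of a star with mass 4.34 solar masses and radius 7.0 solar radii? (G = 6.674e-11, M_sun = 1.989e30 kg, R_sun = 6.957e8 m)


M = 4.34 * 1.989e30 kg = 8.63226e+30 kg; R = 7.0 * 6.957e8 m = 4.8699e+09 m. v_esc = sqrt(2GM/R) = sqrt(2 * 6.674e-11 * 8.63226e+30 / 4.8699e+09) = 486418.7794

486418.7794 m/s


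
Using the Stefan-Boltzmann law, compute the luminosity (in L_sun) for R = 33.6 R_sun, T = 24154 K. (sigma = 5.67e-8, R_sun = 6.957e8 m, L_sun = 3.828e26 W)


R = 33.6 * 6.957e8 m = 2.337552e+10 m. L = 4*pi*R^2*sigma*T^4 = 4*pi*(2.337552e+10)^2 * 5.67e-8 * 24154^4 = 1.325170417e+32 W. L/L_sun = 1.325170417e+32 / 3.828e26 = 346178.2699

346178.2699 L_sun


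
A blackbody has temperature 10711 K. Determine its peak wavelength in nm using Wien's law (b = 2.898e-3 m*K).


lam_max = b / T = 2.898e-3 / 10711 = 2.706e-07 m = 270.563 nm

270.563 nm


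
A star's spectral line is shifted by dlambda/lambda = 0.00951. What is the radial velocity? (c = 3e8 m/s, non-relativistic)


v = (dlambda/lambda) * c = 0.00951 * 3e8 = 2.853e+06

2.853e+06 m/s


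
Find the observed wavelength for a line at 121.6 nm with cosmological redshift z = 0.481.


lam_obs = lam_emit * (1 + z) = 121.6 * (1 + 0.481) = 180.0896

180.0896 nm


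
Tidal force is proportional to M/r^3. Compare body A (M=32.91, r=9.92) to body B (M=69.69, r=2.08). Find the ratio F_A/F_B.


Ratio = (M1/r1^3) / (M2/r2^3) = (32.91/9.92^3) / (69.69/2.08^3) = 0.0044

0.0044


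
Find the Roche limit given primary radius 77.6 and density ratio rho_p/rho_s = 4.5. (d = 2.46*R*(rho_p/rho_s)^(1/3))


d_Roche = 2.46 * 77.6 * 4.5^(1/3) = 315.1624

315.1624


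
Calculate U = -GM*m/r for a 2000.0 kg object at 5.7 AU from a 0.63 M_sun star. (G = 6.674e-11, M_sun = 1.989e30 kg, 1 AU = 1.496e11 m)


M = 0.63 * 1.989e30 kg = 1.25307e+30 kg; r = 5.7 AU * 1.496e11 m/AU = 8.5272e+11 m. U = -GM*m/r = -(6.674e-11 * 1.25307e+30 * 2000.0) / 8.5272e+11 = -1.961e+11

-1.961e+11 J


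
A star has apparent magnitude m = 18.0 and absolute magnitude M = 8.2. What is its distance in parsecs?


d = 10^((m - M + 5)/5) = 10^((18.0 - 8.2 + 5)/5) = 912.0108

912.0108 pc


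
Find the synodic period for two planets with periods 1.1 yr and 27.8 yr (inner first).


1/P_syn = |1/P1 - 1/P2| = |1/1.1 - 1/27.8| => P_syn = 1.1453

1.1453 years


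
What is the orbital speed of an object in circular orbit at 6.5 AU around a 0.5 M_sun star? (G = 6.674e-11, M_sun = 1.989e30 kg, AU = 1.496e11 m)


v = sqrt(GM/r) = sqrt(6.674e-11 * 9.945e+29 / 9.724e+11) = 8261.7685

8261.7685 m/s


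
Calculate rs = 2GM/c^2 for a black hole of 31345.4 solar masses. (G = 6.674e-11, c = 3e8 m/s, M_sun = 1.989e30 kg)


M = 31345.4 * 1.989e30 kg = 6.23460006e+34 kg. rs = 2GM/c^2 = 2 * 6.674e-11 * 6.23460006e+34 / (3e8)^2 = 9.247e+07

9.247e+07 m


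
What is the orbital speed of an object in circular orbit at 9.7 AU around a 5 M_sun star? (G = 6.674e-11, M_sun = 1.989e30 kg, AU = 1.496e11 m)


v = sqrt(GM/r) = sqrt(6.674e-11 * 9.945e+30 / 1.451e+12) = 21386.7026

21386.7026 m/s


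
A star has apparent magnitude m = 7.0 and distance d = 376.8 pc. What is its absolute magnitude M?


M = m - 5*log10(d) + 5 = 7.0 - 5*log10(376.8) + 5 = -0.8806

-0.8806


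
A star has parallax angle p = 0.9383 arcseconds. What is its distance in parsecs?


d = 1/p = 1/0.9383 = 1.0658

1.0658 pc


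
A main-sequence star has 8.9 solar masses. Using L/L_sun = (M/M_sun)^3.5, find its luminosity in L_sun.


L/L_sun = (M/M_sun)^3.5 = 8.9^3.5 = 2103.1247

2103.1247 L_sun


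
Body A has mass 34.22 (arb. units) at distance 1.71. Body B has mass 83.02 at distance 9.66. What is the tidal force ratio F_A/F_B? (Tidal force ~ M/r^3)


Ratio = (M1/r1^3) / (M2/r2^3) = (34.22/1.71^3) / (83.02/9.66^3) = 74.3088

74.3088


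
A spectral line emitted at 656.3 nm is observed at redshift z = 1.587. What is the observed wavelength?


lam_obs = lam_emit * (1 + z) = 656.3 * (1 + 1.587) = 1697.8481

1697.8481 nm


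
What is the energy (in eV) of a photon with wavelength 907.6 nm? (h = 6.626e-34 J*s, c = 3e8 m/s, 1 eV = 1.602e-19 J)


E = hc/lambda = 6.626e-34 * 3e8 / 9.076e-07 = 2.190e-19 J = 1.3671 eV

1.3671 eV


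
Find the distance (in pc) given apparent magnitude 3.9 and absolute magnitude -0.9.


d = 10^((m - M + 5)/5) = 10^((3.9 - -0.9 + 5)/5) = 91.2011

91.2011 pc


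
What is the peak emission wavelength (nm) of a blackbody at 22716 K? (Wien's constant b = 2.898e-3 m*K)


lam_max = b / T = 2.898e-3 / 22716 = 1.276e-07 m = 127.5753 nm

127.5753 nm


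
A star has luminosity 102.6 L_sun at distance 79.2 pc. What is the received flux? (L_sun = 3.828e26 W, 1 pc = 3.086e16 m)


F = L / (4*pi*d^2) = 3.928e+28 / (4*pi*(2.444e+18)^2) = 5.232e-10

5.232e-10 W/m^2


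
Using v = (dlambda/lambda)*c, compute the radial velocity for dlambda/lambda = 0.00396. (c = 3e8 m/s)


v = (dlambda/lambda) * c = 0.00396 * 3e8 = 1.188e+06

1.188e+06 m/s


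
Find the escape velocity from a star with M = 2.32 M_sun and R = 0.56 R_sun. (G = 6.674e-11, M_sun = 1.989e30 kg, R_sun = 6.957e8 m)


M = 2.32 * 1.989e30 kg = 4.61448e+30 kg; R = 0.56 * 6.957e8 m = 3.89592e+08 m. v_esc = sqrt(2GM/R) = sqrt(2 * 6.674e-11 * 4.61448e+30 / 3.89592e+08) = 1.257e+06

1.257e+06 m/s


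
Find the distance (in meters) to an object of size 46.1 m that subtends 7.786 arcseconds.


D = size / theta_rad, theta_rad = 7.786 * pi/(180*3600) = 3.775e-05, D = 1.221e+06

1.221e+06 m


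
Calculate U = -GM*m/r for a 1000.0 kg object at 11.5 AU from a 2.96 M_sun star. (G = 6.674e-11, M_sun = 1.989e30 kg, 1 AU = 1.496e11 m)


M = 2.96 * 1.989e30 kg = 5.88744e+30 kg; r = 11.5 AU * 1.496e11 m/AU = 1.7204e+12 m. U = -GM*m/r = -(6.674e-11 * 5.88744e+30 * 1000.0) / 1.7204e+12 = -2.284e+11

-2.284e+11 J


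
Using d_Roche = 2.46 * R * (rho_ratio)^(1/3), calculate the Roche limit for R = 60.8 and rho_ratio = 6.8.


d_Roche = 2.46 * 60.8 * 6.8^(1/3) = 283.362

283.362


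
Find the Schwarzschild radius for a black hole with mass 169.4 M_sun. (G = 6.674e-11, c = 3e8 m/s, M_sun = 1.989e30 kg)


M = 169.4 * 1.989e30 kg = 3.369366e+32 kg. rs = 2GM/c^2 = 2 * 6.674e-11 * 3.369366e+32 / (3e8)^2 = 499714.4152

499714.4152 m


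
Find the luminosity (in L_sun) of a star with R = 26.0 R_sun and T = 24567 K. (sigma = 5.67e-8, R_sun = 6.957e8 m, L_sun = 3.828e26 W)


R = 26.0 * 6.957e8 m = 1.80882e+10 m. L = 4*pi*R^2*sigma*T^4 = 4*pi*(1.80882e+10)^2 * 5.67e-8 * 24567^4 = 8.491650847e+31 W. L/L_sun = 8.491650847e+31 / 3.828e26 = 221829.9594

221829.9594 L_sun


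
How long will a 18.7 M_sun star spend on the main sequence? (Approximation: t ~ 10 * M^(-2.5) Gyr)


t = 10 * M^(-2.5) = 10 * 18.7^(-2.5) = 0.0066

0.0066 Gyr


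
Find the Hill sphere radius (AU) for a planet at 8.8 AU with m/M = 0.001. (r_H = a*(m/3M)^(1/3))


r_H = a * (m/3M)^(1/3) = 8.8 * (0.001/3)^(1/3) = 0.6102

0.6102 AU


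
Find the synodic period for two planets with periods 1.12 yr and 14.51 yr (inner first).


1/P_syn = |1/P1 - 1/P2| = |1/1.12 - 1/14.51| => P_syn = 1.2137

1.2137 years


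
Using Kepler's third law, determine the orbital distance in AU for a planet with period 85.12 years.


a = P^(2/3) = 85.12^(2/3) = 19.3503

19.3503 AU


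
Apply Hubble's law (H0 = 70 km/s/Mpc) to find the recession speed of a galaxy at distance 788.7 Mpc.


v = H0 * d = 70 * 788.7 = 55209.0

55209.0 km/s


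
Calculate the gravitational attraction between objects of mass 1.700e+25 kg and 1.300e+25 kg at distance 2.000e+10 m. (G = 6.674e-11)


F = G*m1*m2/r^2 = 6.674e-11 * 1.700e+25 * 1.300e+25 / (2.000e+10)^2 = 6.674e-11 * 2.210e+50 / 4.000e+20 = 3.687e+19

3.687e+19 N


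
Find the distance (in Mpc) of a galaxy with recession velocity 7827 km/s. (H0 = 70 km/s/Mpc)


d = v / H0 = 7827 / 70 = 111.8143

111.8143 Mpc


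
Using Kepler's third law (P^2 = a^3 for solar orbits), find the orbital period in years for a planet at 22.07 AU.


P = a^(3/2) = 22.07^1.5 = 103.682

103.682 years


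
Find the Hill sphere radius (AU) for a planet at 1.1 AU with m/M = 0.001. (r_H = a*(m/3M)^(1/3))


r_H = a * (m/3M)^(1/3) = 1.1 * (0.001/3)^(1/3) = 0.0763

0.0763 AU


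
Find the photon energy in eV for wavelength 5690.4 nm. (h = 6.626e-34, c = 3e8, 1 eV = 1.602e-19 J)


E = hc/lambda = 6.626e-34 * 3e8 / 5.690e-06 = 3.493e-20 J = 0.2181 eV

0.2181 eV


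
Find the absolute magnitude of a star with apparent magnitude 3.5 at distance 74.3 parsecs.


M = m - 5*log10(d) + 5 = 3.5 - 5*log10(74.3) + 5 = -0.8549

-0.8549


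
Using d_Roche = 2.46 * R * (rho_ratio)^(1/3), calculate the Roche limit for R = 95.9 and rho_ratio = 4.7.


d_Roche = 2.46 * 95.9 * 4.7^(1/3) = 395.1722

395.1722


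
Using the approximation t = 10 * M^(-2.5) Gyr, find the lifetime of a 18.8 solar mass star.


t = 10 * M^(-2.5) = 10 * 18.8^(-2.5) = 0.0065

0.0065 Gyr


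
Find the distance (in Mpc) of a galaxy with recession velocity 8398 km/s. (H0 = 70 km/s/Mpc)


d = v / H0 = 8398 / 70 = 119.9714

119.9714 Mpc


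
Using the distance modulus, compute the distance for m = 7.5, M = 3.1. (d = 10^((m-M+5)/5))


d = 10^((m - M + 5)/5) = 10^((7.5 - 3.1 + 5)/5) = 75.8578

75.8578 pc


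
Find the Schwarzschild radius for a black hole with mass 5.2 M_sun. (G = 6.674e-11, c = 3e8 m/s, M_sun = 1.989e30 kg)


M = 5.2 * 1.989e30 kg = 1.03428e+31 kg. rs = 2GM/c^2 = 2 * 6.674e-11 * 1.03428e+31 / (3e8)^2 = 15339.5216

15339.5216 m


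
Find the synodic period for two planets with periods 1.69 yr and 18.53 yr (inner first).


1/P_syn = |1/P1 - 1/P2| = |1/1.69 - 1/18.53| => P_syn = 1.8596

1.8596 years


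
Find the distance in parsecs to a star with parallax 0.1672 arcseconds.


d = 1/p = 1/0.1672 = 5.9809

5.9809 pc


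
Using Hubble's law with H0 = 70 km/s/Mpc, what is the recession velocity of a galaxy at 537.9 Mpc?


v = H0 * d = 70 * 537.9 = 37653.0

37653.0 km/s


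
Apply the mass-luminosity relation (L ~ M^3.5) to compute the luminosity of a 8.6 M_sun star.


L/L_sun = (M/M_sun)^3.5 = 8.6^3.5 = 1865.2823

1865.2823 L_sun


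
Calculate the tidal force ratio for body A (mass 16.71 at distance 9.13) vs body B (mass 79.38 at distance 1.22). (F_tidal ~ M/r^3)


Ratio = (M1/r1^3) / (M2/r2^3) = (16.71/9.13^3) / (79.38/1.22^3) = 5.023e-04

5.023e-04


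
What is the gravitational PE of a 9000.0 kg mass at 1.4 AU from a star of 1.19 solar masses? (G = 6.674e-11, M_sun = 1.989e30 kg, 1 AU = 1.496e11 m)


M = 1.19 * 1.989e30 kg = 2.36691e+30 kg; r = 1.4 AU * 1.496e11 m/AU = 2.0944e+11 m. U = -GM*m/r = -(6.674e-11 * 2.36691e+30 * 9000.0) / 2.0944e+11 = -6.788e+12

-6.788e+12 J


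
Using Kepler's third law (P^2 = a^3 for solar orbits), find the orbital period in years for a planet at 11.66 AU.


P = a^(3/2) = 11.66^1.5 = 39.8151

39.8151 years


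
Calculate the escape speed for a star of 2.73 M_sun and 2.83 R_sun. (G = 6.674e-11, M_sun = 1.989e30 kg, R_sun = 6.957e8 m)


M = 2.73 * 1.989e30 kg = 5.42997e+30 kg; R = 2.83 * 6.957e8 m = 1.968831e+09 m. v_esc = sqrt(2GM/R) = sqrt(2 * 6.674e-11 * 5.42997e+30 / 1.968831e+09) = 606739.9545

606739.9545 m/s


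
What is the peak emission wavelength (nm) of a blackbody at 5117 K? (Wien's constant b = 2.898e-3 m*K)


lam_max = b / T = 2.898e-3 / 5117 = 5.663e-07 m = 566.3475 nm

566.3475 nm


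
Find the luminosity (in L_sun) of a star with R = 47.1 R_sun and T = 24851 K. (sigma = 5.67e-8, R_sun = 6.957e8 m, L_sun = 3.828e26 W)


R = 47.1 * 6.957e8 m = 3.276747e+10 m. L = 4*pi*R^2*sigma*T^4 = 4*pi*(3.276747e+10)^2 * 5.67e-8 * 24851^4 = 2.917791275e+32 W. L/L_sun = 2.917791275e+32 / 3.828e26 = 762223.4261

762223.4261 L_sun


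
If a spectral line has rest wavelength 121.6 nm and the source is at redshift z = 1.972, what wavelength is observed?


lam_obs = lam_emit * (1 + z) = 121.6 * (1 + 1.972) = 361.3952

361.3952 nm


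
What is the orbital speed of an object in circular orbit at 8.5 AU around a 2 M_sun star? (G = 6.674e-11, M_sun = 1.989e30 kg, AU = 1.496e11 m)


v = sqrt(GM/r) = sqrt(6.674e-11 * 3.978e+30 / 1.272e+12) = 14449.4139

14449.4139 m/s


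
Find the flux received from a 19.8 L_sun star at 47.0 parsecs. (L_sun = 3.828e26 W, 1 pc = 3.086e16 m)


F = L / (4*pi*d^2) = 7.579e+27 / (4*pi*(1.450e+18)^2) = 2.867e-10

2.867e-10 W/m^2


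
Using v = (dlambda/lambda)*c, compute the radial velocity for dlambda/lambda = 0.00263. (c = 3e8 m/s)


v = (dlambda/lambda) * c = 0.00263 * 3e8 = 789000.0

789000.0 m/s


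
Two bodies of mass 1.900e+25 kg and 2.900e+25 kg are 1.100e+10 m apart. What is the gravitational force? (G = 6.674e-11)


F = G*m1*m2/r^2 = 6.674e-11 * 1.900e+25 * 2.900e+25 / (1.100e+10)^2 = 6.674e-11 * 5.510e+50 / 1.210e+20 = 3.039e+20

3.039e+20 N


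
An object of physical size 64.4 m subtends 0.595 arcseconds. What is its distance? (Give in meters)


D = size / theta_rad, theta_rad = 0.595 * pi/(180*3600) = 2.885e-06, D = 2.233e+07

2.233e+07 m


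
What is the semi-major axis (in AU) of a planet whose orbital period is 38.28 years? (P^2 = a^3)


a = P^(2/3) = 38.28^(2/3) = 11.3583

11.3583 AU


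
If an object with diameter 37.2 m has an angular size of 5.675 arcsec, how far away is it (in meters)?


D = size / theta_rad, theta_rad = 5.675 * pi/(180*3600) = 2.751e-05, D = 1.352e+06

1.352e+06 m


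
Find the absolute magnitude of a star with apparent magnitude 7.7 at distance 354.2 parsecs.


M = m - 5*log10(d) + 5 = 7.7 - 5*log10(354.2) + 5 = -0.0462

-0.0462


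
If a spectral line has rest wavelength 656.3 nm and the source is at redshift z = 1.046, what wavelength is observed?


lam_obs = lam_emit * (1 + z) = 656.3 * (1 + 1.046) = 1342.7898

1342.7898 nm


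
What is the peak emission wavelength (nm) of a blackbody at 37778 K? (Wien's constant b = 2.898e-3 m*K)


lam_max = b / T = 2.898e-3 / 37778 = 7.671e-08 m = 76.7113 nm

76.7113 nm


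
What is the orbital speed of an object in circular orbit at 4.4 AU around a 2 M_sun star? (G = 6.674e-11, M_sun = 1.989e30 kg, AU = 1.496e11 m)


v = sqrt(GM/r) = sqrt(6.674e-11 * 3.978e+30 / 6.582e+11) = 20083.2205

20083.2205 m/s


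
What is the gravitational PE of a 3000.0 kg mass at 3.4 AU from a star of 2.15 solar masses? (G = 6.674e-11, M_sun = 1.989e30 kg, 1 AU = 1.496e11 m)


M = 2.15 * 1.989e30 kg = 4.27635e+30 kg; r = 3.4 AU * 1.496e11 m/AU = 5.0864e+11 m. U = -GM*m/r = -(6.674e-11 * 4.27635e+30 * 3000.0) / 5.0864e+11 = -1.683e+12

-1.683e+12 J


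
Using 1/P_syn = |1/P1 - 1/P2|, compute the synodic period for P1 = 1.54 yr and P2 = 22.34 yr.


1/P_syn = |1/P1 - 1/P2| = |1/1.54 - 1/22.34| => P_syn = 1.654

1.654 years


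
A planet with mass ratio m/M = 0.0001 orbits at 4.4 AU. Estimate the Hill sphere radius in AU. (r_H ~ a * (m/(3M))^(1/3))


r_H = a * (m/3M)^(1/3) = 4.4 * (0.0001/3)^(1/3) = 0.1416

0.1416 AU


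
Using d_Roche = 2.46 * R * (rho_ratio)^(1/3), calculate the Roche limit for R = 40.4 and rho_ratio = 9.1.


d_Roche = 2.46 * 40.4 * 9.1^(1/3) = 207.4899

207.4899


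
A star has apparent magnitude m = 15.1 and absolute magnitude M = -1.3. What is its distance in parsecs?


d = 10^((m - M + 5)/5) = 10^((15.1 - -1.3 + 5)/5) = 19054.6072

19054.6072 pc


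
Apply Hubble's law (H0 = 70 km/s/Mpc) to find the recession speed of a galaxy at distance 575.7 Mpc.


v = H0 * d = 70 * 575.7 = 40299.0

40299.0 km/s


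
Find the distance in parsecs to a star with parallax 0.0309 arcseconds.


d = 1/p = 1/0.0309 = 32.3625

32.3625 pc


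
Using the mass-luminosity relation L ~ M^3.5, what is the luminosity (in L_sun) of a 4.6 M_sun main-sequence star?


L/L_sun = (M/M_sun)^3.5 = 4.6^3.5 = 208.7625

208.7625 L_sun


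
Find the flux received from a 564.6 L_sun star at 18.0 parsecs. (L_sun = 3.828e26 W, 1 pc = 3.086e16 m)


F = L / (4*pi*d^2) = 2.161e+29 / (4*pi*(5.555e+17)^2) = 5.574e-08

5.574e-08 W/m^2


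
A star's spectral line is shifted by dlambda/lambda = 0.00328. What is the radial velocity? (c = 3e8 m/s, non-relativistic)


v = (dlambda/lambda) * c = 0.00328 * 3e8 = 984000.0

984000.0 m/s


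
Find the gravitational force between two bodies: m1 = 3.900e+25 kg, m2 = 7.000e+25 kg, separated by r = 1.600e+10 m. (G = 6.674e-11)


F = G*m1*m2/r^2 = 6.674e-11 * 3.900e+25 * 7.000e+25 / (1.600e+10)^2 = 6.674e-11 * 2.730e+51 / 2.560e+20 = 7.117e+20

7.117e+20 N


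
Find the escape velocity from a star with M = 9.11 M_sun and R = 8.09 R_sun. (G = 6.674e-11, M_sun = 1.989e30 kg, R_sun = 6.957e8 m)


M = 9.11 * 1.989e30 kg = 1.811979e+31 kg; R = 8.09 * 6.957e8 m = 5.628213e+09 m. v_esc = sqrt(2GM/R) = sqrt(2 * 6.674e-11 * 1.811979e+31 / 5.628213e+09) = 655540.3317

655540.3317 m/s


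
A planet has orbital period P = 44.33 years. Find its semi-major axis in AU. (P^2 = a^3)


a = P^(2/3) = 44.33^(2/3) = 12.5256

12.5256 AU


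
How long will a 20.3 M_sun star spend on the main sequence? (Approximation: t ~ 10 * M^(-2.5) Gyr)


t = 10 * M^(-2.5) = 10 * 20.3^(-2.5) = 0.0054

0.0054 Gyr


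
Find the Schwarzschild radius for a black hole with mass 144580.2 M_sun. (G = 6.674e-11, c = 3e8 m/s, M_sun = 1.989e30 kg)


M = 144580.2 * 1.989e30 kg = 2.875700178e+35 kg. rs = 2GM/c^2 = 2 * 6.674e-11 * 2.875700178e+35 / (3e8)^2 = 4.265e+08

4.265e+08 m


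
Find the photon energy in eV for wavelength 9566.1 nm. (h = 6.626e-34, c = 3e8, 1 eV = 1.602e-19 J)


E = hc/lambda = 6.626e-34 * 3e8 / 9.566e-06 = 2.078e-20 J = 0.1297 eV

0.1297 eV


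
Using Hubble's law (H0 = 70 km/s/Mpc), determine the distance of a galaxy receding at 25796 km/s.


d = v / H0 = 25796 / 70 = 368.5143

368.5143 Mpc


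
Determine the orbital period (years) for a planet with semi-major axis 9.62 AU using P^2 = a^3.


P = a^(3/2) = 9.62^1.5 = 29.8375

29.8375 years


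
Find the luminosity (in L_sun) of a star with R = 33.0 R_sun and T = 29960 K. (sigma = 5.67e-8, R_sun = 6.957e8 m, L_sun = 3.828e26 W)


R = 33.0 * 6.957e8 m = 2.29581e+10 m. L = 4*pi*R^2*sigma*T^4 = 4*pi*(2.29581e+10)^2 * 5.67e-8 * 29960^4 = 3.025743058e+32 W. L/L_sun = 3.025743058e+32 / 3.828e26 = 790423.9962

790423.9962 L_sun


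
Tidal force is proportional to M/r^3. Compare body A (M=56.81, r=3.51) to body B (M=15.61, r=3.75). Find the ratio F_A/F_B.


Ratio = (M1/r1^3) / (M2/r2^3) = (56.81/3.51^3) / (15.61/3.75^3) = 4.4381

4.4381


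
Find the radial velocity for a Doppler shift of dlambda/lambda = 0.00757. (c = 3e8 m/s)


v = (dlambda/lambda) * c = 0.00757 * 3e8 = 2.271e+06

2.271e+06 m/s


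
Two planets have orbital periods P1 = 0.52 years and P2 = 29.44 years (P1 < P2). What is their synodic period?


1/P_syn = |1/P1 - 1/P2| = |1/0.52 - 1/29.44| => P_syn = 0.5293

0.5293 years


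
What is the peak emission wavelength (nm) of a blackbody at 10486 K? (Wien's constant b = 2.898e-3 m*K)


lam_max = b / T = 2.898e-3 / 10486 = 2.764e-07 m = 276.3685 nm

276.3685 nm


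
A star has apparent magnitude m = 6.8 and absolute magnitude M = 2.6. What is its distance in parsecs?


d = 10^((m - M + 5)/5) = 10^((6.8 - 2.6 + 5)/5) = 69.1831

69.1831 pc


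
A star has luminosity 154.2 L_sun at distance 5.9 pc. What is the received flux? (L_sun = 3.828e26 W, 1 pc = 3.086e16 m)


F = L / (4*pi*d^2) = 5.903e+28 / (4*pi*(1.821e+17)^2) = 1.417e-07

1.417e-07 W/m^2


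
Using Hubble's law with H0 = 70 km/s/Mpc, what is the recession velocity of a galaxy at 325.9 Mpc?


v = H0 * d = 70 * 325.9 = 22813.0

22813.0 km/s


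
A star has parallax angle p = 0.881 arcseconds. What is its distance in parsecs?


d = 1/p = 1/0.881 = 1.1351

1.1351 pc


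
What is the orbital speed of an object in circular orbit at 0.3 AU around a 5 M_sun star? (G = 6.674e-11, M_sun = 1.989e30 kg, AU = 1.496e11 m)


v = sqrt(GM/r) = sqrt(6.674e-11 * 9.945e+30 / 4.488e+10) = 121609.939

121609.939 m/s


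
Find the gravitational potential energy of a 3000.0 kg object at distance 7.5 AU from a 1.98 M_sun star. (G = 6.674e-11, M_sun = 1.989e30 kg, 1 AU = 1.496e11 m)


M = 1.98 * 1.989e30 kg = 3.93822e+30 kg; r = 7.5 AU * 1.496e11 m/AU = 1.122e+12 m. U = -GM*m/r = -(6.674e-11 * 3.93822e+30 * 3000.0) / 1.122e+12 = -7.028e+11

-7.028e+11 J


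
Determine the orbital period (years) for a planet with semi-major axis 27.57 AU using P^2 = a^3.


P = a^(3/2) = 27.57^1.5 = 144.7622

144.7622 years


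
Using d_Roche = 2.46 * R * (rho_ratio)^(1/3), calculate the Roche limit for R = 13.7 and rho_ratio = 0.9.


d_Roche = 2.46 * 13.7 * 0.9^(1/3) = 32.5389

32.5389


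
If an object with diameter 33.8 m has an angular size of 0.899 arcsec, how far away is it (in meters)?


D = size / theta_rad, theta_rad = 0.899 * pi/(180*3600) = 4.358e-06, D = 7.755e+06

7.755e+06 m


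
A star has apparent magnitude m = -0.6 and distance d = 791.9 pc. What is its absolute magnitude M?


M = m - 5*log10(d) + 5 = -0.6 - 5*log10(791.9) + 5 = -10.0934

-10.0934


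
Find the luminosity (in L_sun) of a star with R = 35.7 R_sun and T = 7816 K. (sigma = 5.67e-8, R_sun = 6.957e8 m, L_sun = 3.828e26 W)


R = 35.7 * 6.957e8 m = 2.483649e+10 m. L = 4*pi*R^2*sigma*T^4 = 4*pi*(2.483649e+10)^2 * 5.67e-8 * 7816^4 = 1.640255734e+30 W. L/L_sun = 1.640255734e+30 / 3.828e26 = 4284.8896

4284.8896 L_sun


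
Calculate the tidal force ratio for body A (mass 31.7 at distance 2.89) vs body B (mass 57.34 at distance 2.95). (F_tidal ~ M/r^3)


Ratio = (M1/r1^3) / (M2/r2^3) = (31.7/2.89^3) / (57.34/2.95^3) = 0.588

0.588


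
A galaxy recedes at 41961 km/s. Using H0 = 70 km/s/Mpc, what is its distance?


d = v / H0 = 41961 / 70 = 599.4429

599.4429 Mpc


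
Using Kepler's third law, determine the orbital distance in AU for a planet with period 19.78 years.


a = P^(2/3) = 19.78^(2/3) = 7.3139

7.3139 AU


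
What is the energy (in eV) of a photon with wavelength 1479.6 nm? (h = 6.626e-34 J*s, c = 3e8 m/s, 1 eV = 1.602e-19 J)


E = hc/lambda = 6.626e-34 * 3e8 / 1.480e-06 = 1.343e-19 J = 0.8386 eV

0.8386 eV


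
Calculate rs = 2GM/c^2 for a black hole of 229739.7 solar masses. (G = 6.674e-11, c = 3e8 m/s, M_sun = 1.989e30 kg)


M = 229739.7 * 1.989e30 kg = 4.569522633e+35 kg. rs = 2GM/c^2 = 2 * 6.674e-11 * 4.569522633e+35 / (3e8)^2 = 6.777e+08

6.777e+08 m


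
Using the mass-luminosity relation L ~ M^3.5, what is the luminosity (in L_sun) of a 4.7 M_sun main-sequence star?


L/L_sun = (M/M_sun)^3.5 = 4.7^3.5 = 225.0829

225.0829 L_sun


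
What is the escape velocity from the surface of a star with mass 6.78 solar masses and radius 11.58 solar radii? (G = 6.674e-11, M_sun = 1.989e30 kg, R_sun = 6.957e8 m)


M = 6.78 * 1.989e30 kg = 1.348542e+31 kg; R = 11.58 * 6.957e8 m = 8.056206e+09 m. v_esc = sqrt(2GM/R) = sqrt(2 * 6.674e-11 * 1.348542e+31 / 8.056206e+09) = 472688.5213

472688.5213 m/s


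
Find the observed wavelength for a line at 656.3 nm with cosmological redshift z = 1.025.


lam_obs = lam_emit * (1 + z) = 656.3 * (1 + 1.025) = 1329.0075

1329.0075 nm


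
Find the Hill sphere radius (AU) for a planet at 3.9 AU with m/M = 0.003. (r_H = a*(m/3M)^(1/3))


r_H = a * (m/3M)^(1/3) = 3.9 * (0.003/3)^(1/3) = 0.39

0.39 AU


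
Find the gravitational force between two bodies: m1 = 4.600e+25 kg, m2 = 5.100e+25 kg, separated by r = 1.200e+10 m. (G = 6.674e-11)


F = G*m1*m2/r^2 = 6.674e-11 * 4.600e+25 * 5.100e+25 / (1.200e+10)^2 = 6.674e-11 * 2.346e+51 / 1.440e+20 = 1.087e+21

1.087e+21 N


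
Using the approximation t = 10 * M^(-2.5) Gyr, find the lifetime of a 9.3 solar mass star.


t = 10 * M^(-2.5) = 10 * 9.3^(-2.5) = 0.0379

0.0379 Gyr


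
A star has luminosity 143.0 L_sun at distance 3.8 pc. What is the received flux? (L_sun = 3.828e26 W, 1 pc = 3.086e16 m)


F = L / (4*pi*d^2) = 5.474e+28 / (4*pi*(1.173e+17)^2) = 3.168e-07

3.168e-07 W/m^2


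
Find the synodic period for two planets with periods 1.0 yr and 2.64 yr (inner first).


1/P_syn = |1/P1 - 1/P2| = |1/1.0 - 1/2.64| => P_syn = 1.6098

1.6098 years


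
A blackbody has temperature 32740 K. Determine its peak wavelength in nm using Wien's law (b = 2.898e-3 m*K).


lam_max = b / T = 2.898e-3 / 32740 = 8.852e-08 m = 88.5156 nm

88.5156 nm


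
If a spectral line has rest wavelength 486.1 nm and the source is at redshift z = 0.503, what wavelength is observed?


lam_obs = lam_emit * (1 + z) = 486.1 * (1 + 0.503) = 730.6083

730.6083 nm


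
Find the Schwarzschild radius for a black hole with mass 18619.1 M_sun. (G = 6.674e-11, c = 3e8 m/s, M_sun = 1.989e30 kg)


M = 18619.1 * 1.989e30 kg = 3.70333899e+34 kg. rs = 2GM/c^2 = 2 * 6.674e-11 * 3.70333899e+34 / (3e8)^2 = 5.492e+07

5.492e+07 m


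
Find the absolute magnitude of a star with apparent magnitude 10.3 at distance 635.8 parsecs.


M = m - 5*log10(d) + 5 = 10.3 - 5*log10(635.8) + 5 = 1.2834

1.2834


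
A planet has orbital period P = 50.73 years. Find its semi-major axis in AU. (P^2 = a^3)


a = P^(2/3) = 50.73^(2/3) = 13.7039

13.7039 AU


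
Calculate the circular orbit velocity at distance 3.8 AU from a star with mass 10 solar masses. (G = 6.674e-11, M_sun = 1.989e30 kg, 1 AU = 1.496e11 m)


v = sqrt(GM/r) = sqrt(6.674e-11 * 1.989e+31 / 5.685e+11) = 48322.8898

48322.8898 m/s


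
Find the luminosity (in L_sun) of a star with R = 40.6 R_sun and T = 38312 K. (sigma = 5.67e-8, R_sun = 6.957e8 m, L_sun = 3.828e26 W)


R = 40.6 * 6.957e8 m = 2.824542e+10 m. L = 4*pi*R^2*sigma*T^4 = 4*pi*(2.824542e+10)^2 * 5.67e-8 * 38312^4 = 1.224695982e+33 W. L/L_sun = 1.224695982e+33 / 3.828e26 = 3.199e+06

3.199e+06 L_sun


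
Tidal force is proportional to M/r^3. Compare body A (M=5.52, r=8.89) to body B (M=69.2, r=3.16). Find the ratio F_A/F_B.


Ratio = (M1/r1^3) / (M2/r2^3) = (5.52/8.89^3) / (69.2/3.16^3) = 0.0036

0.0036


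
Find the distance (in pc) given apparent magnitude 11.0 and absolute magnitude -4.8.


d = 10^((m - M + 5)/5) = 10^((11.0 - -4.8 + 5)/5) = 14454.3977

14454.3977 pc


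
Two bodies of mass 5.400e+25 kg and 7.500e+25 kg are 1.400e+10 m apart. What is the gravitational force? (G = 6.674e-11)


F = G*m1*m2/r^2 = 6.674e-11 * 5.400e+25 * 7.500e+25 / (1.400e+10)^2 = 6.674e-11 * 4.050e+51 / 1.960e+20 = 1.379e+21

1.379e+21 N


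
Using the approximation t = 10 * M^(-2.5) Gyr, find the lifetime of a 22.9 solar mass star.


t = 10 * M^(-2.5) = 10 * 22.9^(-2.5) = 0.004

0.004 Gyr


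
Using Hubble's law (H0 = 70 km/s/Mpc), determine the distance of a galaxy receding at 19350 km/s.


d = v / H0 = 19350 / 70 = 276.4286

276.4286 Mpc


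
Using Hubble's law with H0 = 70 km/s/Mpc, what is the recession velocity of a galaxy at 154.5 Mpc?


v = H0 * d = 70 * 154.5 = 10815.0

10815.0 km/s


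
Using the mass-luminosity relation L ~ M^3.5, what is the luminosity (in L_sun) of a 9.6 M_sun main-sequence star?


L/L_sun = (M/M_sun)^3.5 = 9.6^3.5 = 2741.2542

2741.2542 L_sun


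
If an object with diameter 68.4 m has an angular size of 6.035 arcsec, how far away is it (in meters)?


D = size / theta_rad, theta_rad = 6.035 * pi/(180*3600) = 2.926e-05, D = 2.338e+06

2.338e+06 m
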